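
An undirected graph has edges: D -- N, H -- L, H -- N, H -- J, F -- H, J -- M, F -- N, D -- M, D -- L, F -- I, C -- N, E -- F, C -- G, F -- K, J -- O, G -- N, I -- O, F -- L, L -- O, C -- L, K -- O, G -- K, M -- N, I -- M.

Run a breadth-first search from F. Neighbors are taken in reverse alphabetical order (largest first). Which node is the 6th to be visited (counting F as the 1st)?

H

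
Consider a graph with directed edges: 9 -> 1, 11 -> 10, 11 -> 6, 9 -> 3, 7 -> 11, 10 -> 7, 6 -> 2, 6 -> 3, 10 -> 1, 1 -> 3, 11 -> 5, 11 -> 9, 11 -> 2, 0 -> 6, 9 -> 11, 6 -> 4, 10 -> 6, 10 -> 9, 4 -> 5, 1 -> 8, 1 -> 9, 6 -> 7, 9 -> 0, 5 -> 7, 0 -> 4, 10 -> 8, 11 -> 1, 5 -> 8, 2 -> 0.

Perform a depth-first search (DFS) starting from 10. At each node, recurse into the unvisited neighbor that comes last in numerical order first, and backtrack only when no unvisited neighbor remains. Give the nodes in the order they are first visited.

Visit 10
10 → 9
9 → 11
11 → 6
6 → 7
6 → 4
4 → 5
5 → 8
6 → 3
6 → 2
2 → 0
11 → 1

10, 9, 11, 6, 7, 4, 5, 8, 3, 2, 0, 1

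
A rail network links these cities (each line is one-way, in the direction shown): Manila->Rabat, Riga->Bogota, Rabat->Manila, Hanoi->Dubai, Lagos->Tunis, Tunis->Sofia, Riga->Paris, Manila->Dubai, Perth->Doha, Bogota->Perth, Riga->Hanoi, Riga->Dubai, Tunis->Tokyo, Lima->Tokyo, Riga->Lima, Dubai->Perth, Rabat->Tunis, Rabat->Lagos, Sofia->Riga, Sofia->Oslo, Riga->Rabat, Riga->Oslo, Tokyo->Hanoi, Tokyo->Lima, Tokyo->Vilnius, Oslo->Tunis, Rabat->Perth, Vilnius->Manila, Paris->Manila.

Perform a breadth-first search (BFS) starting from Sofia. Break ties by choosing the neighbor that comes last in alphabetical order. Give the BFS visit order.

Sofia, Riga, Oslo, Rabat, Paris, Lima, Hanoi, Dubai, Bogota, Tunis, Perth, Manila, Lagos, Tokyo, Doha, Vilnius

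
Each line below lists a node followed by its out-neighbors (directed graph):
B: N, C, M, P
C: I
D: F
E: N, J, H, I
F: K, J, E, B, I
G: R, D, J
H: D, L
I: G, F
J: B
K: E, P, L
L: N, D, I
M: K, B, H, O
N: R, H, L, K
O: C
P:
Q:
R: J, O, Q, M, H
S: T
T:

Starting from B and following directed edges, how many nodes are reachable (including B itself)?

17

BFS from B visits: B, C, M, N, P, I, H, K, O, L, R, F, G, D, E, J, Q
Reachable nodes: 17 of 19 total.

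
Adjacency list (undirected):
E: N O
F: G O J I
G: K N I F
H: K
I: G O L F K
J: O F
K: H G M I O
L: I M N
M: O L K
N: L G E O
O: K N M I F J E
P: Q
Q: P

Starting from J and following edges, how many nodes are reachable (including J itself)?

11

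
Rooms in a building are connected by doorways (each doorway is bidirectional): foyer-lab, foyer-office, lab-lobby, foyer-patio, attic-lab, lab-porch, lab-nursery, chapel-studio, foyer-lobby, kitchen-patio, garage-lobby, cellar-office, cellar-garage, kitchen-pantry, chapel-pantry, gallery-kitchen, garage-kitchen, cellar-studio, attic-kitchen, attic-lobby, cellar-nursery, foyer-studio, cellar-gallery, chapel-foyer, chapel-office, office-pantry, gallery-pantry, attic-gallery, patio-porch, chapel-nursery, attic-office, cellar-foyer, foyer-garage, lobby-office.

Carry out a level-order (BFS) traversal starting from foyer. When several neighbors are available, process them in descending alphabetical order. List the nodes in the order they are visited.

foyer → studio → patio → office → lobby → lab → garage → chapel → cellar → porch → kitchen → pantry → attic → nursery → gallery

Visit foyer; enqueue studio, patio, office, lobby, lab, garage, chapel, cellar → queue [studio, patio, office, lobby, lab, garage, chapel, cellar]
Visit studio → queue [patio, office, lobby, lab, garage, chapel, cellar]
Visit patio; enqueue porch, kitchen → queue [office, lobby, lab, garage, chapel, cellar, porch, kitchen]
Visit office; enqueue pantry, attic → queue [lobby, lab, garage, chapel, cellar, porch, kitchen, pantry, attic]
Visit lobby → queue [lab, garage, chapel, cellar, porch, kitchen, pantry, attic]
Visit lab; enqueue nursery → queue [garage, chapel, cellar, porch, kitchen, pantry, attic, nursery]
Visit garage → queue [chapel, cellar, porch, kitchen, pantry, attic, nursery]
Visit chapel → queue [cellar, porch, kitchen, pantry, attic, nursery]
Visit cellar; enqueue gallery → queue [porch, kitchen, pantry, attic, nursery, gallery]
Visit porch → queue [kitchen, pantry, attic, nursery, gallery]
Visit kitchen → queue [pantry, attic, nursery, gallery]
Visit pantry → queue [attic, nursery, gallery]
Visit attic → queue [nursery, gallery]
Visit nursery → queue [gallery]
Visit gallery → queue []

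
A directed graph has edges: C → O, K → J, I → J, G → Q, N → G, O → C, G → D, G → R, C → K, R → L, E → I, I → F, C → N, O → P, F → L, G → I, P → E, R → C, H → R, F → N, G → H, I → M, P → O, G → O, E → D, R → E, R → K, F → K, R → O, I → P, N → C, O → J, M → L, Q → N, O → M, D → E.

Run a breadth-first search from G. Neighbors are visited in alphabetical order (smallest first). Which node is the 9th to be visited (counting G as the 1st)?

Visit G; enqueue D, H, I, O, Q, R → queue [D, H, I, O, Q, R]
Visit D; enqueue E → queue [H, I, O, Q, R, E]
Visit H → queue [I, O, Q, R, E]
Visit I; enqueue F, J, M, P → queue [O, Q, R, E, F, J, M, P]
Visit O; enqueue C → queue [Q, R, E, F, J, M, P, C]
Visit Q; enqueue N → queue [R, E, F, J, M, P, C, N]
Visit R; enqueue K, L → queue [E, F, J, M, P, C, N, K, L]
Visit E → queue [F, J, M, P, C, N, K, L]
Visit F → queue [J, M, P, C, N, K, L]
Visit J → queue [M, P, C, N, K, L]
Visit M → queue [P, C, N, K, L]
Visit P → queue [C, N, K, L]
Visit C → queue [N, K, L]
Visit N → queue [K, L]
Visit K → queue [L]
Visit L → queue []

Visit order: G, D, H, I, O, Q, R, E, F, J, M, P, C, N, K, L

F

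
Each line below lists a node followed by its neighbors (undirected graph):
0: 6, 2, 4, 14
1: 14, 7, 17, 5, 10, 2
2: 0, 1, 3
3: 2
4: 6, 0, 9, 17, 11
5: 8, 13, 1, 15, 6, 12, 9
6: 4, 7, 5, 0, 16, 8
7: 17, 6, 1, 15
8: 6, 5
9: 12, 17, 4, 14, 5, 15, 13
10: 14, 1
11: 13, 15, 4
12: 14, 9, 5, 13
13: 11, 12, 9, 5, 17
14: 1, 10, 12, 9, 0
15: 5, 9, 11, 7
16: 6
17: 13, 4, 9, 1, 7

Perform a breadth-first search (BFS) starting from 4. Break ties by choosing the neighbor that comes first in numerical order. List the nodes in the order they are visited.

Visit 4; enqueue 0, 6, 9, 11, 17 → queue [0, 6, 9, 11, 17]
Visit 0; enqueue 2, 14 → queue [6, 9, 11, 17, 2, 14]
Visit 6; enqueue 5, 7, 8, 16 → queue [9, 11, 17, 2, 14, 5, 7, 8, 16]
Visit 9; enqueue 12, 13, 15 → queue [11, 17, 2, 14, 5, 7, 8, 16, 12, 13, 15]
Visit 11 → queue [17, 2, 14, 5, 7, 8, 16, 12, 13, 15]
Visit 17; enqueue 1 → queue [2, 14, 5, 7, 8, 16, 12, 13, 15, 1]
Visit 2; enqueue 3 → queue [14, 5, 7, 8, 16, 12, 13, 15, 1, 3]
Visit 14; enqueue 10 → queue [5, 7, 8, 16, 12, 13, 15, 1, 3, 10]
Visit 5 → queue [7, 8, 16, 12, 13, 15, 1, 3, 10]
Visit 7 → queue [8, 16, 12, 13, 15, 1, 3, 10]
Visit 8 → queue [16, 12, 13, 15, 1, 3, 10]
Visit 16 → queue [12, 13, 15, 1, 3, 10]
Visit 12 → queue [13, 15, 1, 3, 10]
Visit 13 → queue [15, 1, 3, 10]
Visit 15 → queue [1, 3, 10]
Visit 1 → queue [3, 10]
Visit 3 → queue [10]
Visit 10 → queue []

4, 0, 6, 9, 11, 17, 2, 14, 5, 7, 8, 16, 12, 13, 15, 1, 3, 10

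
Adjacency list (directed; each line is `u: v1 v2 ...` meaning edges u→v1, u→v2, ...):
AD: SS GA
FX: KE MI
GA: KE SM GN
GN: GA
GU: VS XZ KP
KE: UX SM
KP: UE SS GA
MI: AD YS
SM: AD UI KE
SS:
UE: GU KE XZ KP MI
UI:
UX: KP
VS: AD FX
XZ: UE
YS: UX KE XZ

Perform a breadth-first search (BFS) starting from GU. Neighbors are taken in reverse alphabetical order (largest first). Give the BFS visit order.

Visit GU; enqueue XZ, VS, KP → queue [XZ, VS, KP]
Visit XZ; enqueue UE → queue [VS, KP, UE]
Visit VS; enqueue FX, AD → queue [KP, UE, FX, AD]
Visit KP; enqueue SS, GA → queue [UE, FX, AD, SS, GA]
Visit UE; enqueue MI, KE → queue [FX, AD, SS, GA, MI, KE]
Visit FX → queue [AD, SS, GA, MI, KE]
Visit AD → queue [SS, GA, MI, KE]
Visit SS → queue [GA, MI, KE]
Visit GA; enqueue SM, GN → queue [MI, KE, SM, GN]
Visit MI; enqueue YS → queue [KE, SM, GN, YS]
Visit KE; enqueue UX → queue [SM, GN, YS, UX]
Visit SM; enqueue UI → queue [GN, YS, UX, UI]
Visit GN → queue [YS, UX, UI]
Visit YS → queue [UX, UI]
Visit UX → queue [UI]
Visit UI → queue []

GU, XZ, VS, KP, UE, FX, AD, SS, GA, MI, KE, SM, GN, YS, UX, UI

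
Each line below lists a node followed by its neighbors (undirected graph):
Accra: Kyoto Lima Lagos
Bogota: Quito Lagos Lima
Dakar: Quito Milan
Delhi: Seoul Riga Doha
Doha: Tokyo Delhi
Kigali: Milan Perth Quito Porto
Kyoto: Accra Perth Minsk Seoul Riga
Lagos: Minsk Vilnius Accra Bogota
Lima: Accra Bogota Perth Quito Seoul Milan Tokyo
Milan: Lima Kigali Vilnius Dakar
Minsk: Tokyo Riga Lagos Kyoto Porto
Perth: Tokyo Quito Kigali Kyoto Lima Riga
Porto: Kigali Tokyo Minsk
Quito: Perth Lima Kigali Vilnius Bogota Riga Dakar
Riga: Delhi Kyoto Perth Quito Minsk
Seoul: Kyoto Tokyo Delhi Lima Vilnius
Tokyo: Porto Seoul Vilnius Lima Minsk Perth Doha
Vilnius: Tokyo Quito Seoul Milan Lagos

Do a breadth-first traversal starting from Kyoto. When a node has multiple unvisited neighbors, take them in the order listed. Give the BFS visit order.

Visit Kyoto; enqueue Accra, Perth, Minsk, Seoul, Riga → queue [Accra, Perth, Minsk, Seoul, Riga]
Visit Accra; enqueue Lima, Lagos → queue [Perth, Minsk, Seoul, Riga, Lima, Lagos]
Visit Perth; enqueue Tokyo, Quito, Kigali → queue [Minsk, Seoul, Riga, Lima, Lagos, Tokyo, Quito, Kigali]
Visit Minsk; enqueue Porto → queue [Seoul, Riga, Lima, Lagos, Tokyo, Quito, Kigali, Porto]
Visit Seoul; enqueue Delhi, Vilnius → queue [Riga, Lima, Lagos, Tokyo, Quito, Kigali, Porto, Delhi, Vilnius]
Visit Riga → queue [Lima, Lagos, Tokyo, Quito, Kigali, Porto, Delhi, Vilnius]
Visit Lima; enqueue Bogota, Milan → queue [Lagos, Tokyo, Quito, Kigali, Porto, Delhi, Vilnius, Bogota, Milan]
Visit Lagos → queue [Tokyo, Quito, Kigali, Porto, Delhi, Vilnius, Bogota, Milan]
Visit Tokyo; enqueue Doha → queue [Quito, Kigali, Porto, Delhi, Vilnius, Bogota, Milan, Doha]
Visit Quito; enqueue Dakar → queue [Kigali, Porto, Delhi, Vilnius, Bogota, Milan, Doha, Dakar]
Visit Kigali → queue [Porto, Delhi, Vilnius, Bogota, Milan, Doha, Dakar]
Visit Porto → queue [Delhi, Vilnius, Bogota, Milan, Doha, Dakar]
Visit Delhi → queue [Vilnius, Bogota, Milan, Doha, Dakar]
Visit Vilnius → queue [Bogota, Milan, Doha, Dakar]
Visit Bogota → queue [Milan, Doha, Dakar]
Visit Milan → queue [Doha, Dakar]
Visit Doha → queue [Dakar]
Visit Dakar → queue []

Kyoto, Accra, Perth, Minsk, Seoul, Riga, Lima, Lagos, Tokyo, Quito, Kigali, Porto, Delhi, Vilnius, Bogota, Milan, Doha, Dakar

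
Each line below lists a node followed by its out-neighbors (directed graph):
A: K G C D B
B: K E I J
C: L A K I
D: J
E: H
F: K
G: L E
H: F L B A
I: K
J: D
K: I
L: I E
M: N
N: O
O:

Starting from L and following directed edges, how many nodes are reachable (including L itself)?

12

BFS from L visits: L, E, I, H, K, A, B, F, C, D, G, J
Reachable nodes: 12 of 15 total.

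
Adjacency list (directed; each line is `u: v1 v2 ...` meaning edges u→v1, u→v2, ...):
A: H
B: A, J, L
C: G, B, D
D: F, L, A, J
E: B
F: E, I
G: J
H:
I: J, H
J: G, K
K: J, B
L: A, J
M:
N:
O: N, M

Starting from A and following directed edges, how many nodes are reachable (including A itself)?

2

BFS from A visits: A, H
Reachable nodes: 2 of 15 total.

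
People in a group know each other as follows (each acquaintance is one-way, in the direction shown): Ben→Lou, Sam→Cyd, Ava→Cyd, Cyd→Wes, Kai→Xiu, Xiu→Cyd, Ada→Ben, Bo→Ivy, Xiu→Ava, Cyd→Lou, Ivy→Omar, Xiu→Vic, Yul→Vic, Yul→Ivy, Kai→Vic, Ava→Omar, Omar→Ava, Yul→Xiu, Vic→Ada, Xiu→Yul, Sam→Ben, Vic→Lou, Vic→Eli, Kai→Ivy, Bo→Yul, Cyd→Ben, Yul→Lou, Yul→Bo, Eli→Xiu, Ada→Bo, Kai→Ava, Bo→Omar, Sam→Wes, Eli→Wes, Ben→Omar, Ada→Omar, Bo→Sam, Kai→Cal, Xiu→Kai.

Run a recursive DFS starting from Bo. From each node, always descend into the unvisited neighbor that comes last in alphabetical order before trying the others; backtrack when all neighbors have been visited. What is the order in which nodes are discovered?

Bo, Yul, Xiu, Vic, Lou, Eli, Wes, Ada, Omar, Ava, Cyd, Ben, Kai, Ivy, Cal, Sam

Visit Bo
Bo → Yul
Yul → Xiu
Xiu → Vic
Vic → Lou
Vic → Eli
Eli → Wes
Vic → Ada
Ada → Omar
Omar → Ava
Ava → Cyd
Cyd → Ben
Xiu → Kai
Kai → Ivy
Kai → Cal
Bo → Sam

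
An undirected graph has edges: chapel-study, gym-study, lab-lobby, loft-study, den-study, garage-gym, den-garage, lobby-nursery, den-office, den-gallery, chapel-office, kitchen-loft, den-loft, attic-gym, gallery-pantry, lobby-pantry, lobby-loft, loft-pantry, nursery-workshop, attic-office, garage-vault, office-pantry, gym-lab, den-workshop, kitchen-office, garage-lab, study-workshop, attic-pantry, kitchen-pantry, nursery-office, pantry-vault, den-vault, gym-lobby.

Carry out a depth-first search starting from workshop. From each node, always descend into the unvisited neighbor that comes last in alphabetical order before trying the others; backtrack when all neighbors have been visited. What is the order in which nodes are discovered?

workshop study loft pantry vault garage lab lobby nursery office kitchen den gallery chapel attic gym

Visit workshop
workshop → study
study → loft
loft → pantry
pantry → vault
vault → garage
garage → lab
lab → lobby
lobby → nursery
nursery → office
office → kitchen
office → den
den → gallery
office → chapel
office → attic
attic → gym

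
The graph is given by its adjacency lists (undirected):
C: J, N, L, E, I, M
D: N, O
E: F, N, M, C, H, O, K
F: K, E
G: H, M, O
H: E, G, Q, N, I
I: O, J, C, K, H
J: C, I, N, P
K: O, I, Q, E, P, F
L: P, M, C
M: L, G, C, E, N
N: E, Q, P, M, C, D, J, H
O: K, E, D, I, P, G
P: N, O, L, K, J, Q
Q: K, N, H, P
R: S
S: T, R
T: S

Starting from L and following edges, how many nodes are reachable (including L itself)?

15

BFS from L visits: L, P, M, C, Q, O, N, K, J, G, E, I, H, D, F
Reachable nodes: 15 of 18 total.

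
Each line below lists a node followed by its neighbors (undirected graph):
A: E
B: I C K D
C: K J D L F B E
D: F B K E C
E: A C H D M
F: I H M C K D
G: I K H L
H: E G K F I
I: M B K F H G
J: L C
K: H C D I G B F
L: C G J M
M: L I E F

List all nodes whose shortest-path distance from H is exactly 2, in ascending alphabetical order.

A, B, C, D, L, M

Level 0: H
Level 1: E, F, G, I, K
Level 2: A, B, C, D, L, M
Level 3: J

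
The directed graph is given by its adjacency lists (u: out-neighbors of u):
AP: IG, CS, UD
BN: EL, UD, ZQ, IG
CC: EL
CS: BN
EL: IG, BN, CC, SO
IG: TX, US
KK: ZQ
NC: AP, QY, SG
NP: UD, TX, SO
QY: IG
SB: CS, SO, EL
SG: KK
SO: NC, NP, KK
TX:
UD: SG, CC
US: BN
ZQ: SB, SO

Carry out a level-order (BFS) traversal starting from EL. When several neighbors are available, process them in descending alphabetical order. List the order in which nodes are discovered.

Visit EL; enqueue SO, IG, CC, BN → queue [SO, IG, CC, BN]
Visit SO; enqueue NP, NC, KK → queue [IG, CC, BN, NP, NC, KK]
Visit IG; enqueue US, TX → queue [CC, BN, NP, NC, KK, US, TX]
Visit CC → queue [BN, NP, NC, KK, US, TX]
Visit BN; enqueue ZQ, UD → queue [NP, NC, KK, US, TX, ZQ, UD]
Visit NP → queue [NC, KK, US, TX, ZQ, UD]
Visit NC; enqueue SG, QY, AP → queue [KK, US, TX, ZQ, UD, SG, QY, AP]
Visit KK → queue [US, TX, ZQ, UD, SG, QY, AP]
Visit US → queue [TX, ZQ, UD, SG, QY, AP]
Visit TX → queue [ZQ, UD, SG, QY, AP]
Visit ZQ; enqueue SB → queue [UD, SG, QY, AP, SB]
Visit UD → queue [SG, QY, AP, SB]
Visit SG → queue [QY, AP, SB]
Visit QY → queue [AP, SB]
Visit AP; enqueue CS → queue [SB, CS]
Visit SB → queue [CS]
Visit CS → queue []

EL, SO, IG, CC, BN, NP, NC, KK, US, TX, ZQ, UD, SG, QY, AP, SB, CS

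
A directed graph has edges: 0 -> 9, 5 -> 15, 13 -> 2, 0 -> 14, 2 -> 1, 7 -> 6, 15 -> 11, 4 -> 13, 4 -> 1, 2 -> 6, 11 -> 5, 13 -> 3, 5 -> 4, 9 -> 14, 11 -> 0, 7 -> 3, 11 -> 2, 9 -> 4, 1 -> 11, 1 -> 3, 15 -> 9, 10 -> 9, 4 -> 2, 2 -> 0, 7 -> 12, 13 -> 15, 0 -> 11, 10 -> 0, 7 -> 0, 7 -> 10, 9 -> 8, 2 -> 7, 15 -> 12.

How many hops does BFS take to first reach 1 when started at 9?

Level 0: 9
Level 1: 4, 8, 14
Level 2: 1, 2, 13
Level 3: 0, 3, 6, 7, 11, 15
Level 4: 5, 10, 12
1 first appears at level 2.

2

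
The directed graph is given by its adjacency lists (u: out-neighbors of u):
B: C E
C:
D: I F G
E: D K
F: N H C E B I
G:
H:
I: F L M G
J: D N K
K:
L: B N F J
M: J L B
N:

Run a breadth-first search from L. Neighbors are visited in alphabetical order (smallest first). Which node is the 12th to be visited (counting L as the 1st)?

G

Visit L; enqueue B, F, J, N → queue [B, F, J, N]
Visit B; enqueue C, E → queue [F, J, N, C, E]
Visit F; enqueue H, I → queue [J, N, C, E, H, I]
Visit J; enqueue D, K → queue [N, C, E, H, I, D, K]
Visit N → queue [C, E, H, I, D, K]
Visit C → queue [E, H, I, D, K]
Visit E → queue [H, I, D, K]
Visit H → queue [I, D, K]
Visit I; enqueue G, M → queue [D, K, G, M]
Visit D → queue [K, G, M]
Visit K → queue [G, M]
Visit G → queue [M]
Visit M → queue []

Visit order: L, B, F, J, N, C, E, H, I, D, K, G, M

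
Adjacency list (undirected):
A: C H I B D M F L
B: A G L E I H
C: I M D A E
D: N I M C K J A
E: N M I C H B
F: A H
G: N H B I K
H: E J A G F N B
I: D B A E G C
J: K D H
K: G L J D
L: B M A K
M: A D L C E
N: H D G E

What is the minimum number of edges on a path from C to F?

Level 0: C
Level 1: A, D, E, I, M
Level 2: B, F, G, H, J, K, L, N
F first appears at level 2.

2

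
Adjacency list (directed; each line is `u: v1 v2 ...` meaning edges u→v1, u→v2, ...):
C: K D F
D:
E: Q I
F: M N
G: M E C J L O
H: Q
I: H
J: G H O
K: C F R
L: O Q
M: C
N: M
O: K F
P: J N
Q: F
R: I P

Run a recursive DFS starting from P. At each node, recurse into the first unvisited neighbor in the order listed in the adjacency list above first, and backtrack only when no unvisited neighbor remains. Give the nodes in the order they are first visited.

Visit P
P → J
J → G
G → M
M → C
C → K
K → F
F → N
K → R
R → I
I → H
H → Q
C → D
G → E
G → L
L → O

P → J → G → M → C → K → F → N → R → I → H → Q → D → E → L → O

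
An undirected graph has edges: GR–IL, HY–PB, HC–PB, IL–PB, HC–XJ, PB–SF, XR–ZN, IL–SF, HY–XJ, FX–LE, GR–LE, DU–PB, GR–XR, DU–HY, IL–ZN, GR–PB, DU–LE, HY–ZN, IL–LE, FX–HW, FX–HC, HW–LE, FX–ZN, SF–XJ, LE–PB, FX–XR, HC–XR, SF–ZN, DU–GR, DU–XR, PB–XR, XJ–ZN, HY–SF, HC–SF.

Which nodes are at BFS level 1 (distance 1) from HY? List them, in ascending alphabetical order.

DU, PB, SF, XJ, ZN

Level 0: HY
Level 1: DU, PB, SF, XJ, ZN
Level 2: FX, GR, HC, IL, LE, XR
Level 3: HW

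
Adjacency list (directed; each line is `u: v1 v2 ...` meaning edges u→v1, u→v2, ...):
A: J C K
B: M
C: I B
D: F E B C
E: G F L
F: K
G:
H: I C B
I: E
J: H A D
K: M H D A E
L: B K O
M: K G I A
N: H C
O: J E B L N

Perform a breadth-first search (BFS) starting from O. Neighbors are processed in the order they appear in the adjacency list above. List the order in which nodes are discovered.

O, J, E, B, L, N, H, A, D, G, F, M, K, C, I

Visit O; enqueue J, E, B, L, N → queue [J, E, B, L, N]
Visit J; enqueue H, A, D → queue [E, B, L, N, H, A, D]
Visit E; enqueue G, F → queue [B, L, N, H, A, D, G, F]
Visit B; enqueue M → queue [L, N, H, A, D, G, F, M]
Visit L; enqueue K → queue [N, H, A, D, G, F, M, K]
Visit N; enqueue C → queue [H, A, D, G, F, M, K, C]
Visit H; enqueue I → queue [A, D, G, F, M, K, C, I]
Visit A → queue [D, G, F, M, K, C, I]
Visit D → queue [G, F, M, K, C, I]
Visit G → queue [F, M, K, C, I]
Visit F → queue [M, K, C, I]
Visit M → queue [K, C, I]
Visit K → queue [C, I]
Visit C → queue [I]
Visit I → queue []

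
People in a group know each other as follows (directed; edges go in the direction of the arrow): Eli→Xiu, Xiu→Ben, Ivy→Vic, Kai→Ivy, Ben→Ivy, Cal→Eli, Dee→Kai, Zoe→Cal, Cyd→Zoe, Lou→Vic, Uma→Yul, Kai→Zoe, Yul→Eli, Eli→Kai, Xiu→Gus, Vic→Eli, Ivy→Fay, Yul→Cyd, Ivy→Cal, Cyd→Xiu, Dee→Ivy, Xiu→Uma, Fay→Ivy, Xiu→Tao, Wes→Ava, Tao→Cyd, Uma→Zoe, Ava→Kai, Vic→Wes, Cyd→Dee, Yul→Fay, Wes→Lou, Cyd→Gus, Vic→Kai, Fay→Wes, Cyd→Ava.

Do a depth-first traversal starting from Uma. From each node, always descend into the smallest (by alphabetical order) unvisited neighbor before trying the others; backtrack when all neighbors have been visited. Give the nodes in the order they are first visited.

Visit Uma
Uma → Yul
Yul → Cyd
Cyd → Ava
Ava → Kai
Kai → Ivy
Ivy → Cal
Cal → Eli
Eli → Xiu
Xiu → Ben
Xiu → Gus
Xiu → Tao
Ivy → Fay
Fay → Wes
Wes → Lou
Lou → Vic
Kai → Zoe
Cyd → Dee

Uma, Yul, Cyd, Ava, Kai, Ivy, Cal, Eli, Xiu, Ben, Gus, Tao, Fay, Wes, Lou, Vic, Zoe, Dee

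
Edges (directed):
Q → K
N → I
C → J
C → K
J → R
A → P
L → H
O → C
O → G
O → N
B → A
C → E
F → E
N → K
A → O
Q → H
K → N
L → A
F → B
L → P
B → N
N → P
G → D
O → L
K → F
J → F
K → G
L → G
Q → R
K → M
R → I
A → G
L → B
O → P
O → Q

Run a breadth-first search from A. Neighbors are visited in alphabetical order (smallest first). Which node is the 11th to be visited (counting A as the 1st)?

Visit A; enqueue G, O, P → queue [G, O, P]
Visit G; enqueue D → queue [O, P, D]
Visit O; enqueue C, L, N, Q → queue [P, D, C, L, N, Q]
Visit P → queue [D, C, L, N, Q]
Visit D → queue [C, L, N, Q]
Visit C; enqueue E, J, K → queue [L, N, Q, E, J, K]
Visit L; enqueue B, H → queue [N, Q, E, J, K, B, H]
Visit N; enqueue I → queue [Q, E, J, K, B, H, I]
Visit Q; enqueue R → queue [E, J, K, B, H, I, R]
Visit E → queue [J, K, B, H, I, R]
Visit J; enqueue F → queue [K, B, H, I, R, F]
Visit K; enqueue M → queue [B, H, I, R, F, M]
Visit B → queue [H, I, R, F, M]
Visit H → queue [I, R, F, M]
Visit I → queue [R, F, M]
Visit R → queue [F, M]
Visit F → queue [M]
Visit M → queue []

Visit order: A, G, O, P, D, C, L, N, Q, E, J, K, B, H, I, R, F, M

J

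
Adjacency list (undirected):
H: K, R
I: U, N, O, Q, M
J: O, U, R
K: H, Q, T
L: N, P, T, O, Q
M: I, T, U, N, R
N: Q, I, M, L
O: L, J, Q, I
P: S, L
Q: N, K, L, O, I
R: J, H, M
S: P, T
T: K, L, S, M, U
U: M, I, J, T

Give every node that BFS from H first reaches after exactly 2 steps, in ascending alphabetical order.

J, M, Q, T

Level 0: H
Level 1: K, R
Level 2: J, M, Q, T
Level 3: I, L, N, O, S, U
Level 4: P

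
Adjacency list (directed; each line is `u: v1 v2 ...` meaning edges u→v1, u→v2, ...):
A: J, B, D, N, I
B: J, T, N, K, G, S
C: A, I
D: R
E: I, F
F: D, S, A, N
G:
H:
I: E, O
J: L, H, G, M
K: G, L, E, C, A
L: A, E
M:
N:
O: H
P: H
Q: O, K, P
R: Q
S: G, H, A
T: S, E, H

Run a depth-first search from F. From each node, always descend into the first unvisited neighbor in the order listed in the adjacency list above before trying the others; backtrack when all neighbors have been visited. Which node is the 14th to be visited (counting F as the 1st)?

Visit F
F → D
D → R
R → Q
Q → O
O → H
Q → K
K → G
K → L
L → A
A → J
J → M
A → B
B → T
T → S
T → E
E → I
B → N
K → C
Q → P

Visit order: F, D, R, Q, O, H, K, G, L, A, J, M, B, T, S, E, I, N, C, P

T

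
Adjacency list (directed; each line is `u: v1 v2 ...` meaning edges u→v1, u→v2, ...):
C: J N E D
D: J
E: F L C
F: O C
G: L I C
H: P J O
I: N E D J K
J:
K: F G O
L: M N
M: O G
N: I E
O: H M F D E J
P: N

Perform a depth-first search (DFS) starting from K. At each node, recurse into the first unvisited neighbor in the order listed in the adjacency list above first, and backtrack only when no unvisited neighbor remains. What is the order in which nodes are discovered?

Visit K
K → F
F → O
O → H
H → P
P → N
N → I
I → E
E → L
L → M
M → G
G → C
C → J
C → D

K F O H P N I E L M G C J D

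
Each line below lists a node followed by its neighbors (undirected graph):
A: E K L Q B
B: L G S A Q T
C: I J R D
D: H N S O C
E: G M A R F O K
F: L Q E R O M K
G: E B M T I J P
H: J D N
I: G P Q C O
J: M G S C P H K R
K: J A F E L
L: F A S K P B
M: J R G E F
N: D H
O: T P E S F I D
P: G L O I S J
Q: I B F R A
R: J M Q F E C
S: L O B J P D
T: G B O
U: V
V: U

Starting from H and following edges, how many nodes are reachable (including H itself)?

20

BFS from H visits: H, J, D, N, M, G, S, C, P, K, R, O, E, F, B, T, I, L, A, Q
Reachable nodes: 20 of 22 total.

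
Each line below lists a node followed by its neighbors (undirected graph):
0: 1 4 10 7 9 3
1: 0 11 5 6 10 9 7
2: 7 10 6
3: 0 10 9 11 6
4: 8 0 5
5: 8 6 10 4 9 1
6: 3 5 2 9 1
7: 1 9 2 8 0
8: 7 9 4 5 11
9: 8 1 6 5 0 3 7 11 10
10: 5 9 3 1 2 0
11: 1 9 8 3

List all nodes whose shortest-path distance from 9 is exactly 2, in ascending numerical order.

Level 0: 9
Level 1: 0, 1, 3, 5, 6, 7, 8, 10, 11
Level 2: 2, 4

2, 4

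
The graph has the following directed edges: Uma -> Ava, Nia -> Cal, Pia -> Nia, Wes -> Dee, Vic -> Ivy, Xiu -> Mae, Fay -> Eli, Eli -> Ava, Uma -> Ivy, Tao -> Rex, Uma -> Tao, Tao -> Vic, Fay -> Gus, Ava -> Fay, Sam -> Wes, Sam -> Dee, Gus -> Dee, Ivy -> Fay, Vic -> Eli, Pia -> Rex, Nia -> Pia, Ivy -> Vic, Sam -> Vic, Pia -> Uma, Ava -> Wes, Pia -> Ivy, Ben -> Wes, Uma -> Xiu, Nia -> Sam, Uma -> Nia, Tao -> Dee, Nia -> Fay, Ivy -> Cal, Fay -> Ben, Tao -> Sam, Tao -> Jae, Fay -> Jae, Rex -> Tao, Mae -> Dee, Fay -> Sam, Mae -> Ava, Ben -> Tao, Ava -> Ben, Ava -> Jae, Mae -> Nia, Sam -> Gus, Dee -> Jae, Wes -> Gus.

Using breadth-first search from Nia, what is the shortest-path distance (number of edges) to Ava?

3

Level 0: Nia
Level 1: Cal, Fay, Pia, Sam
Level 2: Ben, Dee, Eli, Gus, Ivy, Jae, Rex, Uma, Vic, Wes
Level 3: Ava, Tao, Xiu
Level 4: Mae
Ava first appears at level 3.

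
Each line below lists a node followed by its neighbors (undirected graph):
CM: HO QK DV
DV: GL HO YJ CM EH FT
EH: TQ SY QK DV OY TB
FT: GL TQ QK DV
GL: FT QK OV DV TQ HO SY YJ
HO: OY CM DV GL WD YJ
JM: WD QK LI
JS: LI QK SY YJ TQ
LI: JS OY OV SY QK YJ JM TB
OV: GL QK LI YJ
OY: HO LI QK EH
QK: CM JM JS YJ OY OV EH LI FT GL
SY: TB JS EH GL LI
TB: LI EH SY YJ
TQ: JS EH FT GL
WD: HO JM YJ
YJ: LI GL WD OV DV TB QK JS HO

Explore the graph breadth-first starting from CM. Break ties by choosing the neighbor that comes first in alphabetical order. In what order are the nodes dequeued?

CM, DV, HO, QK, EH, FT, GL, YJ, OY, WD, JM, JS, LI, OV, SY, TB, TQ

Visit CM; enqueue DV, HO, QK → queue [DV, HO, QK]
Visit DV; enqueue EH, FT, GL, YJ → queue [HO, QK, EH, FT, GL, YJ]
Visit HO; enqueue OY, WD → queue [QK, EH, FT, GL, YJ, OY, WD]
Visit QK; enqueue JM, JS, LI, OV → queue [EH, FT, GL, YJ, OY, WD, JM, JS, LI, OV]
Visit EH; enqueue SY, TB, TQ → queue [FT, GL, YJ, OY, WD, JM, JS, LI, OV, SY, TB, TQ]
Visit FT → queue [GL, YJ, OY, WD, JM, JS, LI, OV, SY, TB, TQ]
Visit GL → queue [YJ, OY, WD, JM, JS, LI, OV, SY, TB, TQ]
Visit YJ → queue [OY, WD, JM, JS, LI, OV, SY, TB, TQ]
Visit OY → queue [WD, JM, JS, LI, OV, SY, TB, TQ]
Visit WD → queue [JM, JS, LI, OV, SY, TB, TQ]
Visit JM → queue [JS, LI, OV, SY, TB, TQ]
Visit JS → queue [LI, OV, SY, TB, TQ]
Visit LI → queue [OV, SY, TB, TQ]
Visit OV → queue [SY, TB, TQ]
Visit SY → queue [TB, TQ]
Visit TB → queue [TQ]
Visit TQ → queue []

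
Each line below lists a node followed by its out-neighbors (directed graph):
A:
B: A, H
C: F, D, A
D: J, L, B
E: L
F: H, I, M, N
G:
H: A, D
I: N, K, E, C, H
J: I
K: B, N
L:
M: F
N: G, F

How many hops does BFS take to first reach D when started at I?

Level 0: I
Level 1: C, E, H, K, N
Level 2: A, B, D, F, G, L
Level 3: J, M
D first appears at level 2.

2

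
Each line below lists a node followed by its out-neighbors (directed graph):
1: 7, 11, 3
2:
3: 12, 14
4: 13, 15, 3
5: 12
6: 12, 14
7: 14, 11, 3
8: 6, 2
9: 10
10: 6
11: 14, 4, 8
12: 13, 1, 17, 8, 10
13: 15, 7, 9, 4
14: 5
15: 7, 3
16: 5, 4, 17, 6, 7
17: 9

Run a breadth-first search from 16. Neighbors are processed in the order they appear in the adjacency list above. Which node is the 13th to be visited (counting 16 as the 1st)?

11

Visit 16; enqueue 5, 4, 17, 6, 7 → queue [5, 4, 17, 6, 7]
Visit 5; enqueue 12 → queue [4, 17, 6, 7, 12]
Visit 4; enqueue 13, 15, 3 → queue [17, 6, 7, 12, 13, 15, 3]
Visit 17; enqueue 9 → queue [6, 7, 12, 13, 15, 3, 9]
Visit 6; enqueue 14 → queue [7, 12, 13, 15, 3, 9, 14]
Visit 7; enqueue 11 → queue [12, 13, 15, 3, 9, 14, 11]
Visit 12; enqueue 1, 8, 10 → queue [13, 15, 3, 9, 14, 11, 1, 8, 10]
Visit 13 → queue [15, 3, 9, 14, 11, 1, 8, 10]
Visit 15 → queue [3, 9, 14, 11, 1, 8, 10]
Visit 3 → queue [9, 14, 11, 1, 8, 10]
Visit 9 → queue [14, 11, 1, 8, 10]
Visit 14 → queue [11, 1, 8, 10]
Visit 11 → queue [1, 8, 10]
Visit 1 → queue [8, 10]
Visit 8; enqueue 2 → queue [10, 2]
Visit 10 → queue [2]
Visit 2 → queue []

Visit order: 16, 5, 4, 17, 6, 7, 12, 13, 15, 3, 9, 14, 11, 1, 8, 10, 2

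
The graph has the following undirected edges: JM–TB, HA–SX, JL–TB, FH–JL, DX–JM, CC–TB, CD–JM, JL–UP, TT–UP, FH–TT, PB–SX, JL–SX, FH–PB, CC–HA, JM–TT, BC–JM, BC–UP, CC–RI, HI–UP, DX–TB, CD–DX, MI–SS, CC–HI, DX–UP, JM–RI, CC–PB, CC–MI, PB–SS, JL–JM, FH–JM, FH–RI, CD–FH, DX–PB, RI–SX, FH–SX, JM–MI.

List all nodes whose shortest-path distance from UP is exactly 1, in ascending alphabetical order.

BC, DX, HI, JL, TT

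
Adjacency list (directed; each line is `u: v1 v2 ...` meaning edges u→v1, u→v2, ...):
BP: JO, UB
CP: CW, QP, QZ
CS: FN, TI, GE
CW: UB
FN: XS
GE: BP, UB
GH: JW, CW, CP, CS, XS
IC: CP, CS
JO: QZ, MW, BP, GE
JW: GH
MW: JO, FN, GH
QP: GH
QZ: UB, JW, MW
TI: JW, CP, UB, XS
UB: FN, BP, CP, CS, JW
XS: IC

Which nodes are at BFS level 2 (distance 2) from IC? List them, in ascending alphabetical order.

Level 0: IC
Level 1: CP, CS
Level 2: CW, FN, GE, QP, QZ, TI
Level 3: BP, GH, JW, MW, UB, XS
Level 4: JO

CW, FN, GE, QP, QZ, TI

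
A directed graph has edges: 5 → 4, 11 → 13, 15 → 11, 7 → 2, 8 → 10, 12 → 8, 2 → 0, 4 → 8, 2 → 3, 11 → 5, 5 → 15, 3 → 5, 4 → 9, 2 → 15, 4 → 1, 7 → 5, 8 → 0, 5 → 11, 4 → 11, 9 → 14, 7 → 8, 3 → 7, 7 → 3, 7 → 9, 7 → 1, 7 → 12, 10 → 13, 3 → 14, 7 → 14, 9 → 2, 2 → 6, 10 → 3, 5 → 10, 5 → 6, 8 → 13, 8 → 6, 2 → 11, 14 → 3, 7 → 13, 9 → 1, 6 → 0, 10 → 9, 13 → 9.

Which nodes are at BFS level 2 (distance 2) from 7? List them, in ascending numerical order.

0, 4, 6, 10, 11, 15

Level 0: 7
Level 1: 1, 2, 3, 5, 8, 9, 12, 13, 14
Level 2: 0, 4, 6, 10, 11, 15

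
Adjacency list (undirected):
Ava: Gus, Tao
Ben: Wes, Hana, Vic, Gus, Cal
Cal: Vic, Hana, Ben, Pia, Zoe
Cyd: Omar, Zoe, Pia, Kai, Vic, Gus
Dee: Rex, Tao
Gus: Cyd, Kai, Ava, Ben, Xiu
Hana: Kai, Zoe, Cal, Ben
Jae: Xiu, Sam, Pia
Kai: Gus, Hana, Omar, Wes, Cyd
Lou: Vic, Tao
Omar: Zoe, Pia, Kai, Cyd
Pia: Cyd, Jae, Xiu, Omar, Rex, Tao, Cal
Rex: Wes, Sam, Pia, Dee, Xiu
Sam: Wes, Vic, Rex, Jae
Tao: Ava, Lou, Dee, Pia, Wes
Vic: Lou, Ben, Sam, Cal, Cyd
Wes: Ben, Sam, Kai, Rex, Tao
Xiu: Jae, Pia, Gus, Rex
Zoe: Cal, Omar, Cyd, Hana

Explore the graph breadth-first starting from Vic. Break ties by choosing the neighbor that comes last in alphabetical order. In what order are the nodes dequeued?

Vic, Sam, Lou, Cyd, Cal, Ben, Wes, Rex, Jae, Tao, Zoe, Pia, Omar, Kai, Gus, Hana, Xiu, Dee, Ava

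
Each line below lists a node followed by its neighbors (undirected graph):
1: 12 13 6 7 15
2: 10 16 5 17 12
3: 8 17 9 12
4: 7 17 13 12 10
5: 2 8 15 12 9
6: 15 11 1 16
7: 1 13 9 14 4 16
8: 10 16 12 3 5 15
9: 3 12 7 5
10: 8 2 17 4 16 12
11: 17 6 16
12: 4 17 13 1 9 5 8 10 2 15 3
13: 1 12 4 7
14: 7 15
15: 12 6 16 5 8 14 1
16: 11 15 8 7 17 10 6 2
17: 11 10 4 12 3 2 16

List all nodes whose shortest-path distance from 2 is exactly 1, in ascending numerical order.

Level 0: 2
Level 1: 5, 10, 12, 16, 17
Level 2: 1, 3, 4, 6, 7, 8, 9, 11, 13, 15
Level 3: 14

5, 10, 12, 16, 17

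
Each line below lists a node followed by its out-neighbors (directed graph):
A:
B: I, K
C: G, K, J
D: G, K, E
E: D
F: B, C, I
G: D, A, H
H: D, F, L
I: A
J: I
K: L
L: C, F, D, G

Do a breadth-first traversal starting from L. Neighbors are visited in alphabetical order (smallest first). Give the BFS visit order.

L -> C -> D -> F -> G -> J -> K -> E -> B -> I -> A -> H

Visit L; enqueue C, D, F, G → queue [C, D, F, G]
Visit C; enqueue J, K → queue [D, F, G, J, K]
Visit D; enqueue E → queue [F, G, J, K, E]
Visit F; enqueue B, I → queue [G, J, K, E, B, I]
Visit G; enqueue A, H → queue [J, K, E, B, I, A, H]
Visit J → queue [K, E, B, I, A, H]
Visit K → queue [E, B, I, A, H]
Visit E → queue [B, I, A, H]
Visit B → queue [I, A, H]
Visit I → queue [A, H]
Visit A → queue [H]
Visit H → queue []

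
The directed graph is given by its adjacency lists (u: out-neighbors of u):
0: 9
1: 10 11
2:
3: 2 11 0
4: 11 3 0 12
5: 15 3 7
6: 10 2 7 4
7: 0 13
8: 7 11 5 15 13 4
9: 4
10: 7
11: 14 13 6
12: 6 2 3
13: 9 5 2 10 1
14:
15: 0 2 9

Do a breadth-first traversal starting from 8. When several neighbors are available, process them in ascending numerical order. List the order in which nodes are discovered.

Visit 8; enqueue 4, 5, 7, 11, 13, 15 → queue [4, 5, 7, 11, 13, 15]
Visit 4; enqueue 0, 3, 12 → queue [5, 7, 11, 13, 15, 0, 3, 12]
Visit 5 → queue [7, 11, 13, 15, 0, 3, 12]
Visit 7 → queue [11, 13, 15, 0, 3, 12]
Visit 11; enqueue 6, 14 → queue [13, 15, 0, 3, 12, 6, 14]
Visit 13; enqueue 1, 2, 9, 10 → queue [15, 0, 3, 12, 6, 14, 1, 2, 9, 10]
Visit 15 → queue [0, 3, 12, 6, 14, 1, 2, 9, 10]
Visit 0 → queue [3, 12, 6, 14, 1, 2, 9, 10]
Visit 3 → queue [12, 6, 14, 1, 2, 9, 10]
Visit 12 → queue [6, 14, 1, 2, 9, 10]
Visit 6 → queue [14, 1, 2, 9, 10]
Visit 14 → queue [1, 2, 9, 10]
Visit 1 → queue [2, 9, 10]
Visit 2 → queue [9, 10]
Visit 9 → queue [10]
Visit 10 → queue []

8 → 4 → 5 → 7 → 11 → 13 → 15 → 0 → 3 → 12 → 6 → 14 → 1 → 2 → 9 → 10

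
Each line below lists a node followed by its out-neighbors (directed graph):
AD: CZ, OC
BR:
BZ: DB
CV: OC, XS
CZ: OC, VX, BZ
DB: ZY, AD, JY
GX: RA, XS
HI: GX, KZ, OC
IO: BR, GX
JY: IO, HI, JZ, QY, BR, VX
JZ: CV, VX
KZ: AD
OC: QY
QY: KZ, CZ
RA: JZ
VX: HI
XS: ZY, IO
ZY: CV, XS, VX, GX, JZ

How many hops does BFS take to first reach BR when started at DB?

Level 0: DB
Level 1: AD, JY, ZY
Level 2: BR, CV, CZ, GX, HI, IO, JZ, OC, QY, VX, XS
Level 3: BZ, KZ, RA
BR first appears at level 2.

2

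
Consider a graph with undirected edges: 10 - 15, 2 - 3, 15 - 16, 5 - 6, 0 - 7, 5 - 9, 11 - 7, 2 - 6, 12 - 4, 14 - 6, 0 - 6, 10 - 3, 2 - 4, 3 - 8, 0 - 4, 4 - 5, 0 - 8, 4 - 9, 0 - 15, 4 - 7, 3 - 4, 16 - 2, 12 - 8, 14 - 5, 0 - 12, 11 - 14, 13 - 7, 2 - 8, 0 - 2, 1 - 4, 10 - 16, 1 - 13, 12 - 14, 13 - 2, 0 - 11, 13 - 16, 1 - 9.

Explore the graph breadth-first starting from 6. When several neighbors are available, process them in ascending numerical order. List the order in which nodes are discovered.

6 → 0 → 2 → 5 → 14 → 4 → 7 → 8 → 11 → 12 → 15 → 3 → 13 → 16 → 9 → 1 → 10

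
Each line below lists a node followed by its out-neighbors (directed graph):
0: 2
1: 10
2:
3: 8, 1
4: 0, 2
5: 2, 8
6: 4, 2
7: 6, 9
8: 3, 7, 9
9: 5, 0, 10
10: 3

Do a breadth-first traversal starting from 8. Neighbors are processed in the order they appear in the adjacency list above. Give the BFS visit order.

8, 3, 7, 9, 1, 6, 5, 0, 10, 4, 2

Visit 8; enqueue 3, 7, 9 → queue [3, 7, 9]
Visit 3; enqueue 1 → queue [7, 9, 1]
Visit 7; enqueue 6 → queue [9, 1, 6]
Visit 9; enqueue 5, 0, 10 → queue [1, 6, 5, 0, 10]
Visit 1 → queue [6, 5, 0, 10]
Visit 6; enqueue 4, 2 → queue [5, 0, 10, 4, 2]
Visit 5 → queue [0, 10, 4, 2]
Visit 0 → queue [10, 4, 2]
Visit 10 → queue [4, 2]
Visit 4 → queue [2]
Visit 2 → queue []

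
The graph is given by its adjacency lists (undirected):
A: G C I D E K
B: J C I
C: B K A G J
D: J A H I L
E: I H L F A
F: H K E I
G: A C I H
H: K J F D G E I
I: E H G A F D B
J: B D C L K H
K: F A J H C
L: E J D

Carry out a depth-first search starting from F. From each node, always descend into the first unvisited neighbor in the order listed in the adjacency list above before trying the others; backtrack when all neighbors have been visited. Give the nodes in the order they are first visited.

Visit F
F → H
H → K
K → A
A → G
G → C
C → B
B → J
J → D
D → I
I → E
E → L

F -> H -> K -> A -> G -> C -> B -> J -> D -> I -> E -> L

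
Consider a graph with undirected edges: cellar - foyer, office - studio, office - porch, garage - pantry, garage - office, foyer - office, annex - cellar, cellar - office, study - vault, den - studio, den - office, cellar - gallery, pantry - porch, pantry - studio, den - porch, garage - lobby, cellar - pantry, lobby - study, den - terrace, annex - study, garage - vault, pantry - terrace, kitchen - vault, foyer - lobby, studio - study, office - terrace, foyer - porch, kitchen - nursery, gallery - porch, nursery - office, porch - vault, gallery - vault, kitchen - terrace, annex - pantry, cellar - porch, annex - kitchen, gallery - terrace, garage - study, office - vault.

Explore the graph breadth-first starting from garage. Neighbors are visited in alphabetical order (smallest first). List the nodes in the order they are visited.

garage, lobby, office, pantry, study, vault, foyer, cellar, den, nursery, porch, studio, terrace, annex, gallery, kitchen

Visit garage; enqueue lobby, office, pantry, study, vault → queue [lobby, office, pantry, study, vault]
Visit lobby; enqueue foyer → queue [office, pantry, study, vault, foyer]
Visit office; enqueue cellar, den, nursery, porch, studio, terrace → queue [pantry, study, vault, foyer, cellar, den, nursery, porch, studio, terrace]
Visit pantry; enqueue annex → queue [study, vault, foyer, cellar, den, nursery, porch, studio, terrace, annex]
Visit study → queue [vault, foyer, cellar, den, nursery, porch, studio, terrace, annex]
Visit vault; enqueue gallery, kitchen → queue [foyer, cellar, den, nursery, porch, studio, terrace, annex, gallery, kitchen]
Visit foyer → queue [cellar, den, nursery, porch, studio, terrace, annex, gallery, kitchen]
Visit cellar → queue [den, nursery, porch, studio, terrace, annex, gallery, kitchen]
Visit den → queue [nursery, porch, studio, terrace, annex, gallery, kitchen]
Visit nursery → queue [porch, studio, terrace, annex, gallery, kitchen]
Visit porch → queue [studio, terrace, annex, gallery, kitchen]
Visit studio → queue [terrace, annex, gallery, kitchen]
Visit terrace → queue [annex, gallery, kitchen]
Visit annex → queue [gallery, kitchen]
Visit gallery → queue [kitchen]
Visit kitchen → queue []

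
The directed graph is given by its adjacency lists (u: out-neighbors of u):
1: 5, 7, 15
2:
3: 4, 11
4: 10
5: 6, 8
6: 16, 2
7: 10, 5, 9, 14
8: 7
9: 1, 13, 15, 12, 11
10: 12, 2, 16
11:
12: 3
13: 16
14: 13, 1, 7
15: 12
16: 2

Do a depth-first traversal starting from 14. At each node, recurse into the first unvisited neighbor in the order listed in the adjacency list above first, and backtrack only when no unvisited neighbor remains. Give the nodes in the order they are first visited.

14, 13, 16, 2, 1, 5, 6, 8, 7, 10, 12, 3, 4, 11, 9, 15

Visit 14
14 → 13
13 → 16
16 → 2
14 → 1
1 → 5
5 → 6
5 → 8
8 → 7
7 → 10
10 → 12
12 → 3
3 → 4
3 → 11
7 → 9
9 → 15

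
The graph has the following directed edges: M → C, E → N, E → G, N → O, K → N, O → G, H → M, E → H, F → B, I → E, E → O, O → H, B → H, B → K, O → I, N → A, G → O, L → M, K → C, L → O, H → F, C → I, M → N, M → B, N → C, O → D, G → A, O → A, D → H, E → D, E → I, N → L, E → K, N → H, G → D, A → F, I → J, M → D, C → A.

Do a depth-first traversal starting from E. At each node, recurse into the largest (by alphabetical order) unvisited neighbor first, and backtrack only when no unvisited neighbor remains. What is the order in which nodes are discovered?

Visit E
E → O
O → I
I → J
O → H
H → M
M → N
N → L
N → C
C → A
A → F
F → B
B → K
M → D
O → G

E -> O -> I -> J -> H -> M -> N -> L -> C -> A -> F -> B -> K -> D -> G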